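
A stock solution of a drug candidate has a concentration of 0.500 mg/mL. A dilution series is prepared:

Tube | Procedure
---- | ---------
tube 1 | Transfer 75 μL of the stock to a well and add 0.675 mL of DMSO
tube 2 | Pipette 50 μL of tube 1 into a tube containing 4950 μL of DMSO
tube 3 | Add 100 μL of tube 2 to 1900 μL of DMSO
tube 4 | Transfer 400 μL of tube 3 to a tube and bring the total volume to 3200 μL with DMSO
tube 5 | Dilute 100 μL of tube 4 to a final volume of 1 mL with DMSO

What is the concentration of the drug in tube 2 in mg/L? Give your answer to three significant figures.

0.500 mg/L

Step 1: 75 μL + 0.675 mL = 750 μL total → factor 750/75 = 10
Step 2: 50 μL + 4950 μL = 5000 μL total → factor 5000/50 = 100
Dilution factor through tube 2 = 10 × 100 = 1000
[tube 2] = 0.500 mg/mL / 1000 = 0.0005000 mg/mL = 0.500 mg/L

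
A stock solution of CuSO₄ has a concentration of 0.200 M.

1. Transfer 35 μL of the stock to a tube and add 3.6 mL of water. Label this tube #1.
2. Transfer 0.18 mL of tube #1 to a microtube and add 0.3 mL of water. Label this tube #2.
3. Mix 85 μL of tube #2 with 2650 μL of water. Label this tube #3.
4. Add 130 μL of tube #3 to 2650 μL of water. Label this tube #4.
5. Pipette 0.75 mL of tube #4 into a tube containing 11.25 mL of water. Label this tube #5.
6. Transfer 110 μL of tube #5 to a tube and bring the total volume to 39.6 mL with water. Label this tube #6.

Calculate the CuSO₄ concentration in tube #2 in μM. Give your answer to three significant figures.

Step 1: 35 μL + 3.6 mL = 3635 μL total → factor 3635/35 = 103.86
Step 2: 0.18 mL + 0.3 mL = 0.48 mL total → factor 0.48/0.18 = 2.6667
Dilution factor through tube #2 = 103.86 × 2.6667 = 276.95
[tube #2] = 0.200 M / 276.95 = 0.0007221 M = 722 μM

722 μM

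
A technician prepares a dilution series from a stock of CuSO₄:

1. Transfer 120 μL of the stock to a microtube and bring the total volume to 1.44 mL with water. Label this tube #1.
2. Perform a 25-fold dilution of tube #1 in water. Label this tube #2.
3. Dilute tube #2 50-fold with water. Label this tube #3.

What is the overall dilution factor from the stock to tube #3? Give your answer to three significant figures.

1.50 × 10^4

Step 1: 120 μL brought to 1.44 mL → factor 1440/120 = 12
Step 2: 25-fold → factor 25
Step 3: 50-fold → factor 50
Overall dilution factor = 12 × 25 × 50 = 15000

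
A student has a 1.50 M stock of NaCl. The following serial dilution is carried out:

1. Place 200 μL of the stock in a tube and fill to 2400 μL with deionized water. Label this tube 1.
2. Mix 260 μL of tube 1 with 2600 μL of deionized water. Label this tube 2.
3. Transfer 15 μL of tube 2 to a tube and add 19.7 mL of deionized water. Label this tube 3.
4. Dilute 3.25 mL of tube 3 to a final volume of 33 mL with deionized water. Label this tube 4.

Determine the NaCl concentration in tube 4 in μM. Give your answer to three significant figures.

0.851 μM

Step 1: 200 μL brought to 2400 μL → factor 2400/200 = 12
Step 2: 260 μL + 2600 μL = 2860 μL total → factor 2860/260 = 11
Step 3: 15 μL + 19.7 mL = 19715 μL total → factor 19715/15 = 1314.3
Step 4: 3.25 mL brought to 33 mL → factor 33/3.25 = 10.154
Overall dilution factor = 12 × 11 × 1314.3 × 10.154 = 1.7616 × 10^6
Final = 1.50 M / 1.7616 × 10^6 = 8.515 × 10^-7 M = 0.851 μM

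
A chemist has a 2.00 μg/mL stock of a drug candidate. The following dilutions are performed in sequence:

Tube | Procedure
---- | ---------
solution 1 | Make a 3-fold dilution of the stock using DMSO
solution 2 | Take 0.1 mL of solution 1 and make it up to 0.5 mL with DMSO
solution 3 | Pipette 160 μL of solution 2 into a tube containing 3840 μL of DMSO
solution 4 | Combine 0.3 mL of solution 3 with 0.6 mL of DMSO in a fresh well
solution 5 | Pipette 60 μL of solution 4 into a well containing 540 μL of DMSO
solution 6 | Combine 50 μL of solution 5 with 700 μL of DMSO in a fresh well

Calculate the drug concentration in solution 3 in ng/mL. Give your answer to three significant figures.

Step 1: 3-fold → factor 3
Step 2: 0.1 mL brought to 0.5 mL → factor 0.5/0.1 = 5
Step 3: 160 μL + 3840 μL = 4000 μL total → factor 4000/160 = 25
Dilution factor through solution 3 = 3 × 5 × 25 = 375
[solution 3] = 2.00 μg/mL / 375 = 0.005333 μg/mL = 5.33 ng/mL

5.33 ng/mL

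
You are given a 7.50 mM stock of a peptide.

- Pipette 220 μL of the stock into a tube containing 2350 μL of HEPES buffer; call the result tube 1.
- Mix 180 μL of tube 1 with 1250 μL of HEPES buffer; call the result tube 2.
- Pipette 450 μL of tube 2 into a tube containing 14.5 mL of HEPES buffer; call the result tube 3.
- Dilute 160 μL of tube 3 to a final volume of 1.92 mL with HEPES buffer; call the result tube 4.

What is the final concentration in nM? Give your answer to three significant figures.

Step 1: 220 μL + 2350 μL = 2570 μL total → factor 2570/220 = 11.682
Step 2: 180 μL + 1250 μL = 1430 μL total → factor 1430/180 = 7.9444
Step 3: 450 μL + 14.5 mL = 14950 μL total → factor 14950/450 = 33.222
Step 4: 160 μL brought to 1.92 mL → factor 1920/160 = 12
Overall dilution factor = 11.682 × 7.9444 × 33.222 × 12 = 36998
Final = 7.50 mM / 36998 = 0.0002027 mM = 203 nM

203 nM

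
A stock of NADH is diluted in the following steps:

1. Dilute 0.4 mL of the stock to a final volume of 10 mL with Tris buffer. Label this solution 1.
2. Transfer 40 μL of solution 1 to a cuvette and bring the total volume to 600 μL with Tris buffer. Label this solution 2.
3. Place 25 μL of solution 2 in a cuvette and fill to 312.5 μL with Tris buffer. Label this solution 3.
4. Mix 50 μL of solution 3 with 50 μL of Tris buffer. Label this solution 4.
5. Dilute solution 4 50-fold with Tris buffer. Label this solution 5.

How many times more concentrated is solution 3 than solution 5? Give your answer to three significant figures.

100

Step 1: 0.4 mL brought to 10 mL → factor 10/0.4 = 25
Step 2: 40 μL brought to 600 μL → factor 600/40 = 15
Step 3: 25 μL brought to 312.5 μL → factor 312.5/25 = 12.5
Step 4: 50 μL + 50 μL = 100 μL total → factor 100/50 = 2
Step 5: 50-fold → factor 50
Dilution factor to solution 3 = 4687.5; to solution 5 = 4.6875 × 10^5
[solution 3]/[solution 5] = (factor to solution 5)/(factor to solution 3) = 4.6875 × 10^5/4687.5 = 100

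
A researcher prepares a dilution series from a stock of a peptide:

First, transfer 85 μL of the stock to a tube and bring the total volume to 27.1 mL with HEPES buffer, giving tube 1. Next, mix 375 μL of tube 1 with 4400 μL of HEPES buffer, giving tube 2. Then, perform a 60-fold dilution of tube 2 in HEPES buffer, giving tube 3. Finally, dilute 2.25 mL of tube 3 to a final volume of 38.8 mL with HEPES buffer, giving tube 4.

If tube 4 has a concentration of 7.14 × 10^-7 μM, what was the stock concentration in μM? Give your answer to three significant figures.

3.00 μM

Step 1: 85 μL brought to 27.1 mL → factor 27100/85 = 318.82
Step 2: 375 μL + 4400 μL = 4775 μL total → factor 4775/375 = 12.733
Step 3: 60-fold → factor 60
Step 4: 2.25 mL brought to 38.8 mL → factor 38.8/2.25 = 17.244
Overall dilution factor = 318.82 × 12.733 × 60 × 17.244 = 4.2004 × 10^6
Stock = 7.14 × 10^-7 μM × 4.2004 × 10^6 = 3.00 μM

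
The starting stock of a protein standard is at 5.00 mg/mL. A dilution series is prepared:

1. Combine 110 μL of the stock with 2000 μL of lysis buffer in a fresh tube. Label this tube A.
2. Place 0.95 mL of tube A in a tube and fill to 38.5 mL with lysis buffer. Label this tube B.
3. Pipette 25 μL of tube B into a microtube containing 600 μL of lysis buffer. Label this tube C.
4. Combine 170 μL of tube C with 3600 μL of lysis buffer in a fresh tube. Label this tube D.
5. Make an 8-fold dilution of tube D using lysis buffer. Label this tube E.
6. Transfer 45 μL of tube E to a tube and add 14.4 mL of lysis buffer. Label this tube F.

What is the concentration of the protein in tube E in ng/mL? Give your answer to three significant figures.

Step 1: 110 μL + 2000 μL = 2110 μL total → factor 2110/110 = 19.182
Step 2: 0.95 mL brought to 38.5 mL → factor 38.5/0.95 = 40.526
Step 3: 25 μL + 600 μL = 625 μL total → factor 625/25 = 25
Step 4: 170 μL + 3600 μL = 3770 μL total → factor 3770/170 = 22.176
Step 5: 8-fold → factor 8
Dilution factor through tube E = 19.182 × 40.526 × 25 × 22.176 × 8 = 3.4479 × 10^6
[tube E] = 5.00 mg/mL / 3.4479 × 10^6 = 1.450 × 10^-6 mg/mL = 1.45 ng/mL

1.45 ng/mL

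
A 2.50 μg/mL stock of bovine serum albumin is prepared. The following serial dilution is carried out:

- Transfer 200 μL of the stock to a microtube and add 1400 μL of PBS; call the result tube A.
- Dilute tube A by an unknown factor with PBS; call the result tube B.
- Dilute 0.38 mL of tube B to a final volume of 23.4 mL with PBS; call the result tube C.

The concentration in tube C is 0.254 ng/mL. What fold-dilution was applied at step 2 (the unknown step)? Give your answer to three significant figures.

20.0-fold

Step 1: 200 μL + 1400 μL = 1600 μL total → factor 1600/200 = 8
Step 2: unknown factor x
Step 3: 0.38 mL brought to 23.4 mL → factor 23.4/0.38 = 61.579
Product of known-step factors = 492.63
Overall factor = 2.50 μg/mL / (0.254 ng/mL) = 9842.5
x = 9842.5 / 492.63 = 20.0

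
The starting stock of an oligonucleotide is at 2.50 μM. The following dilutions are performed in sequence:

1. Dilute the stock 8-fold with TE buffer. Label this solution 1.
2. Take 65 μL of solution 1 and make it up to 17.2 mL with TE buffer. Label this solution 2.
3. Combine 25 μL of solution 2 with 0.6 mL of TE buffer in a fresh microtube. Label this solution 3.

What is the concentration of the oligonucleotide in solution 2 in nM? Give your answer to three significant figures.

1.18 nM

Step 1: 8-fold → factor 8
Step 2: 65 μL brought to 17.2 mL → factor 17200/65 = 264.62
Dilution factor through solution 2 = 8 × 264.62 = 2116.9
[solution 2] = 2.50 μM / 2116.9 = 0.001181 μM = 1.18 nM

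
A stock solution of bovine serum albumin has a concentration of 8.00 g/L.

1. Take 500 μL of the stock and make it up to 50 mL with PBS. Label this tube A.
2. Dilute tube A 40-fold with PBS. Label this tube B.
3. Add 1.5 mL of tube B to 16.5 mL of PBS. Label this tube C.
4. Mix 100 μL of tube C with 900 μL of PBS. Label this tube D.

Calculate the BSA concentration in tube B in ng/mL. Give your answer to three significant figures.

2.00 × 10^3 ng/mL

Step 1: 500 μL brought to 50 mL → factor 50000/500 = 100
Step 2: 40-fold → factor 40
Dilution factor through tube B = 100 × 40 = 4000
[tube B] = 8.00 g/L / 4000 = 0.002000 g/L = 2.00 × 10^3 ng/mL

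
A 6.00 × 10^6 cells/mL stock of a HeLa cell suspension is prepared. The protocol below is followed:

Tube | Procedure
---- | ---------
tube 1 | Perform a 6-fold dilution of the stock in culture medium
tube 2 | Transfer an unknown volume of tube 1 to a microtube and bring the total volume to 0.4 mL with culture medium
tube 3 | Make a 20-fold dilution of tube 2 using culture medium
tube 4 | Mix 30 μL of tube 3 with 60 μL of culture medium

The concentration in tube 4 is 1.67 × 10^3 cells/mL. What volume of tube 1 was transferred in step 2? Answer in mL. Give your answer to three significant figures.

Step 1: 6-fold → factor 6
Step 2: v brought to 0.4 mL → factor = 0.4 mL/v
Step 3: 20-fold → factor 20
Step 4: 30 μL + 60 μL = 90 μL total → factor 90/30 = 3
Product of known-step factors = 360
Overall factor = 6.00 × 10^6 cells/mL / (1.67 × 10^3 cells/mL) = 3592.8
Step-2 factor = 3592.8 / 360 = 9.98
v = 0.4 mL / 9.98 = 0.0401 mL

0.0401 mL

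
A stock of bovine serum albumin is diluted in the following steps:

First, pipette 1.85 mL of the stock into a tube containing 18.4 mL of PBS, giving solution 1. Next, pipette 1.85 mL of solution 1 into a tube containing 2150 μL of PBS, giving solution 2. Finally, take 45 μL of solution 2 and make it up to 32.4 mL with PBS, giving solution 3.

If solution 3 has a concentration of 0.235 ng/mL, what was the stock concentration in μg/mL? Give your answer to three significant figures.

4.00 μg/mL

Step 1: 1.85 mL + 18.4 mL = 20.25 mL total → factor 20.25/1.85 = 10.946
Step 2: 1.85 mL + 2150 μL = 4 mL total → factor 4/1.85 = 2.1622
Step 3: 45 μL brought to 32.4 mL → factor 32400/45 = 720
Overall dilution factor = 10.946 × 2.1622 × 720 = 17040
Stock = 0.235 ng/mL × 17040 = 4004 ng/mL = 4.00 μg/mL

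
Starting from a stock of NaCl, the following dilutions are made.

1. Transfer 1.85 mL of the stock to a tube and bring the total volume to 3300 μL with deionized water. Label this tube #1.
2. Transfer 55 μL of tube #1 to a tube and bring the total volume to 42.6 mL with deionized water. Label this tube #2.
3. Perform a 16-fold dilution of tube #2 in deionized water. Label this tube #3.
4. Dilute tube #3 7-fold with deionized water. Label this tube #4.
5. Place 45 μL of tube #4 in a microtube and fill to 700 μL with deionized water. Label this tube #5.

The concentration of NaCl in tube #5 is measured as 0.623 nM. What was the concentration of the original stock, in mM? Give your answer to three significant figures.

Step 1: 1.85 mL brought to 3300 μL → factor 3.3/1.85 = 1.7838
Step 2: 55 μL brought to 42.6 mL → factor 42600/55 = 774.55
Step 3: 16-fold → factor 16
Step 4: 7-fold → factor 7
Step 5: 45 μL brought to 700 μL → factor 700/45 = 15.556
Overall dilution factor = 1.7838 × 774.55 × 16 × 7 × 15.556 = 2.4071 × 10^6
Stock = 0.623 nM × 2.4071 × 10^6 = 1.500 × 10^6 nM = 1.50 mM

1.50 mM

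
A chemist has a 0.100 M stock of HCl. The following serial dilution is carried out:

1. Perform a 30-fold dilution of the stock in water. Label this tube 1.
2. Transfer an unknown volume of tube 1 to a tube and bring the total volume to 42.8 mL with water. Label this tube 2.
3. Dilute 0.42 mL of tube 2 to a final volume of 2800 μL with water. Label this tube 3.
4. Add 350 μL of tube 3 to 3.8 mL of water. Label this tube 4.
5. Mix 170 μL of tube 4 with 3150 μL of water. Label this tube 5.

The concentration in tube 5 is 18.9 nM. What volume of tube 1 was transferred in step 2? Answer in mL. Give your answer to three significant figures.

0.375 mL

Step 1: 30-fold → factor 30
Step 2: v brought to 42.8 mL → factor = 42.8 mL/v
Step 3: 0.42 mL brought to 2800 μL → factor 2.8/0.42 = 6.6667
Step 4: 350 μL + 3.8 mL = 4150 μL total → factor 4150/350 = 11.857
Step 5: 170 μL + 3150 μL = 3320 μL total → factor 3320/170 = 19.529
Product of known-step factors = 46313
Overall factor = 0.100 M / (18.9 nM) = 5.291 × 10^6
Step-2 factor = 5.291 × 10^6 / 46313 = 114.25
v = 42.8 mL / 114.25 = 0.375 mL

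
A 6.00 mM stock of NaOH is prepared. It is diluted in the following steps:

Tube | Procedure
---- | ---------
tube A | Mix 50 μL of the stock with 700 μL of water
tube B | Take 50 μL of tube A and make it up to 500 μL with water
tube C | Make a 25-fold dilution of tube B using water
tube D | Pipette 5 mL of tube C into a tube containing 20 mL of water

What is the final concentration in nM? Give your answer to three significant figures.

Step 1: 50 μL + 700 μL = 750 μL total → factor 750/50 = 15
Step 2: 50 μL brought to 500 μL → factor 500/50 = 10
Step 3: 25-fold → factor 25
Step 4: 5 mL + 20 mL = 25 mL total → factor 25/5 = 5
Overall dilution factor = 15 × 10 × 25 × 5 = 18750
Final = 6.00 mM / 18750 = 0.0003200 mM = 320 nM

320 nM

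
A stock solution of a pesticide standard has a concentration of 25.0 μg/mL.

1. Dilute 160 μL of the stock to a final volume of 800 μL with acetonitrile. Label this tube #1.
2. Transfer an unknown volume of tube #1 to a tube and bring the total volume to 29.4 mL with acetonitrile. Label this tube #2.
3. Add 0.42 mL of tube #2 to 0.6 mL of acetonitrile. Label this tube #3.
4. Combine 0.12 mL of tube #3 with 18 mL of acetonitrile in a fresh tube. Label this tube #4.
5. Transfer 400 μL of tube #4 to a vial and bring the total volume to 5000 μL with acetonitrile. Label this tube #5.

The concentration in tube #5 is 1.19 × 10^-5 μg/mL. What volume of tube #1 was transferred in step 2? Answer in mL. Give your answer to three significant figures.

Step 1: 160 μL brought to 800 μL → factor 800/160 = 5
Step 2: v brought to 29.4 mL → factor = 29.4 mL/v
Step 3: 0.42 mL + 0.6 mL = 1.02 mL total → factor 1.02/0.42 = 2.4286
Step 4: 0.12 mL + 18 mL = 18.12 mL total → factor 18.12/0.12 = 151
Step 5: 400 μL brought to 5000 μL → factor 5000/400 = 12.5
Product of known-step factors = 22920
Overall factor = 25.0 μg/mL / (1.19 × 10^-5 μg/mL) = 2.1008 × 10^6
Step-2 factor = 2.1008 × 10^6 / 22920 = 91.661
v = 29.4 mL / 91.661 = 0.321 mL

0.321 mL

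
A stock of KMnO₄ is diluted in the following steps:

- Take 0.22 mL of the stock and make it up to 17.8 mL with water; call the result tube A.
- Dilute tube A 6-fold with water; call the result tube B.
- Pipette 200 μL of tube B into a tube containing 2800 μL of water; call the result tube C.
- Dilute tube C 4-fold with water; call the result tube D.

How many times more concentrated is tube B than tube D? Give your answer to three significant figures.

60.0

Step 1: 0.22 mL brought to 17.8 mL → factor 17.8/0.22 = 80.909
Step 2: 6-fold → factor 6
Step 3: 200 μL + 2800 μL = 3000 μL total → factor 3000/200 = 15
Step 4: 4-fold → factor 4
Dilution factor to tube B = 485.45; to tube D = 29127
[tube B]/[tube D] = (factor to tube D)/(factor to tube B) = 29127/485.45 = 60.0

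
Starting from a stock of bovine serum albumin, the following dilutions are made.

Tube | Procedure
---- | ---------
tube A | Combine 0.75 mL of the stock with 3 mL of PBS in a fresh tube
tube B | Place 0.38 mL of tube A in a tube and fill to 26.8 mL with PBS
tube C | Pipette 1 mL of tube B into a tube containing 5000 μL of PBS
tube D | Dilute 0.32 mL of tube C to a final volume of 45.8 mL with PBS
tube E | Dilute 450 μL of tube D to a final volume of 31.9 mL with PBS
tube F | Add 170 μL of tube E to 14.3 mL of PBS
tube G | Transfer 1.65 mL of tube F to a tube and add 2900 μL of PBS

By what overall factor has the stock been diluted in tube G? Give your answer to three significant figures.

5.04 × 10^9

Step 1: 0.75 mL + 3 mL = 3.75 mL total → factor 3.75/0.75 = 5
Step 2: 0.38 mL brought to 26.8 mL → factor 26.8/0.38 = 70.526
Step 3: 1 mL + 5000 μL = 6 mL total → factor 6/1 = 6
Step 4: 0.32 mL brought to 45.8 mL → factor 45.8/0.32 = 143.12
Step 5: 450 μL brought to 31.9 mL → factor 31900/450 = 70.889
Step 6: 170 μL + 14.3 mL = 14470 μL total → factor 14470/170 = 85.118
Step 7: 1.65 mL + 2900 μL = 4.55 mL total → factor 4.55/1.65 = 2.7576
Overall dilution factor = 5 × 70.526 × 6 × 143.12 × 70.889 × 85.118 × 2.7576 = 5.0386 × 10^9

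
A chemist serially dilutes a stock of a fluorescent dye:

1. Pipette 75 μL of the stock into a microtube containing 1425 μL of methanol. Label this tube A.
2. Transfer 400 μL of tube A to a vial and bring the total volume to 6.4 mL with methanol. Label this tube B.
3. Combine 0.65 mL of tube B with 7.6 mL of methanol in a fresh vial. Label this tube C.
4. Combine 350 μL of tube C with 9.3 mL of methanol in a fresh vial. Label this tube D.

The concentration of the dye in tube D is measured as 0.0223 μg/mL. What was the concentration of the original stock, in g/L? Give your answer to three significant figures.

Step 1: 75 μL + 1425 μL = 1500 μL total → factor 1500/75 = 20
Step 2: 400 μL brought to 6.4 mL → factor 6400/400 = 16
Step 3: 0.65 mL + 7.6 mL = 8.25 mL total → factor 8.25/0.65 = 12.692
Step 4: 350 μL + 9.3 mL = 9650 μL total → factor 9650/350 = 27.571
Overall dilution factor = 20 × 16 × 12.692 × 27.571 = 1.1198 × 10^5
Stock = 0.0223 μg/mL × 1.1198 × 10^5 = 2497 μg/mL = 2.50 g/L

2.50 g/L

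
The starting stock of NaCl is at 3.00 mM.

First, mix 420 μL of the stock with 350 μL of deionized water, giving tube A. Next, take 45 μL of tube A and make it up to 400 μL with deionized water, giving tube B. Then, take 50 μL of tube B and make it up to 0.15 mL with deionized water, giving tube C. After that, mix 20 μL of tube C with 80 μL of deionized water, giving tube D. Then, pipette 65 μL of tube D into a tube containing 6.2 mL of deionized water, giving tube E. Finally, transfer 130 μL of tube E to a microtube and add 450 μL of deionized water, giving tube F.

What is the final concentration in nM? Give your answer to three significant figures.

28.5 nM

Step 1: 420 μL + 350 μL = 770 μL total → factor 770/420 = 1.8333
Step 2: 45 μL brought to 400 μL → factor 400/45 = 8.8889
Step 3: 50 μL brought to 0.15 mL → factor 150/50 = 3
Step 4: 20 μL + 80 μL = 100 μL total → factor 100/20 = 5
Step 5: 65 μL + 6.2 mL = 6265 μL total → factor 6265/65 = 96.385
Step 6: 130 μL + 450 μL = 580 μL total → factor 580/130 = 4.4615
Overall dilution factor = 1.8333 × 8.8889 × 3 × 5 × 96.385 × 4.4615 = 1.0512 × 10^5
Final = 3.00 mM / 1.0512 × 10^5 = 2.854 × 10^-5 mM = 28.5 nM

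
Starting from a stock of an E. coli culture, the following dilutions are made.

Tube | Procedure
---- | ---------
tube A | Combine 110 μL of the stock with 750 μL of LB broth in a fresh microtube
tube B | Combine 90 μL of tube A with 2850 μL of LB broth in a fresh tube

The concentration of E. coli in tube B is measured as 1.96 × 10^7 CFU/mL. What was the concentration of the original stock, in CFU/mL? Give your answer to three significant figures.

Step 1: 110 μL + 750 μL = 860 μL total → factor 860/110 = 7.8182
Step 2: 90 μL + 2850 μL = 2940 μL total → factor 2940/90 = 32.667
Overall dilution factor = 7.8182 × 32.667 = 255.39
Stock = 1.96 × 10^7 CFU/mL × 255.39 = 5.01 × 10^9 CFU/mL

5.01 × 10^9 CFU/mL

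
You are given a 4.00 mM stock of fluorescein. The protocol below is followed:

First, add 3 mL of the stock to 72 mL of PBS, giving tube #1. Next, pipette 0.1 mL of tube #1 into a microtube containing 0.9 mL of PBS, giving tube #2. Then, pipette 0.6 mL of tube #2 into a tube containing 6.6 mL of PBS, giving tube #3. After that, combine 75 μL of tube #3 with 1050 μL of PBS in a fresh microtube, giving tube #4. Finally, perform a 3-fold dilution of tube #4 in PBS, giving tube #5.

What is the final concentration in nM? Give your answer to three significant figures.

29.6 nM

Step 1: 3 mL + 72 mL = 75 mL total → factor 75/3 = 25
Step 2: 0.1 mL + 0.9 mL = 1 mL total → factor 1/0.1 = 10
Step 3: 0.6 mL + 6.6 mL = 7.2 mL total → factor 7.2/0.6 = 12
Step 4: 75 μL + 1050 μL = 1125 μL total → factor 1125/75 = 15
Step 5: 3-fold → factor 3
Overall dilution factor = 25 × 10 × 12 × 15 × 3 = 1.35 × 10^5
Final = 4.00 mM / 1.35 × 10^5 = 2.963 × 10^-5 mM = 29.6 nM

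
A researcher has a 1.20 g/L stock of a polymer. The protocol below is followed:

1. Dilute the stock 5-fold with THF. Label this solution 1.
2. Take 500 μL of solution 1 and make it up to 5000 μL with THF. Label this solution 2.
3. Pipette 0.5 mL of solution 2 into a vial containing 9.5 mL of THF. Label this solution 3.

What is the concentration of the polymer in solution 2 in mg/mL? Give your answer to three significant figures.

Step 1: 5-fold → factor 5
Step 2: 500 μL brought to 5000 μL → factor 5000/500 = 10
Dilution factor through solution 2 = 5 × 10 = 50
[solution 2] = 1.20 g/L / 50 = 0.02400 g/L = 0.0240 mg/mL

0.0240 mg/mL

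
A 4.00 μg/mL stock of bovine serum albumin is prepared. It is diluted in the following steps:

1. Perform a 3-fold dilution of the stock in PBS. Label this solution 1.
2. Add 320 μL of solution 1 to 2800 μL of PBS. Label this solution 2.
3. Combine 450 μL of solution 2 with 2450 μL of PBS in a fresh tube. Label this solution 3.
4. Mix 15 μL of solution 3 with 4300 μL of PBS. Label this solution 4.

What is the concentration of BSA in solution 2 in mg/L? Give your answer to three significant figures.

Step 1: 3-fold → factor 3
Step 2: 320 μL + 2800 μL = 3120 μL total → factor 3120/320 = 9.75
Dilution factor through solution 2 = 3 × 9.75 = 29.25
[solution 2] = 4.00 μg/mL / 29.25 = 0.1368 μg/mL = 0.137 mg/L

0.137 mg/L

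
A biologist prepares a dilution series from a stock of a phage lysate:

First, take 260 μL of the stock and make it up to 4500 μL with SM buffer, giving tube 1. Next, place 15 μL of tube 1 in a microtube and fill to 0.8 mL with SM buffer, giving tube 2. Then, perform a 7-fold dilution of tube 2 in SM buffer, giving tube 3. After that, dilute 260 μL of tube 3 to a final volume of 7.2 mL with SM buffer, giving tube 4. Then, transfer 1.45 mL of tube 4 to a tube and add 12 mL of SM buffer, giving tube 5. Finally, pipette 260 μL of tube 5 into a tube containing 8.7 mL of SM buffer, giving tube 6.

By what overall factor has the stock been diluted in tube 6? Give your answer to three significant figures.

Step 1: 260 μL brought to 4500 μL → factor 4500/260 = 17.308
Step 2: 15 μL brought to 0.8 mL → factor 800/15 = 53.333
Step 3: 7-fold → factor 7
Step 4: 260 μL brought to 7.2 mL → factor 7200/260 = 27.692
Step 5: 1.45 mL + 12 mL = 13.45 mL total → factor 13.45/1.45 = 9.2759
Step 6: 260 μL + 8.7 mL = 8960 μL total → factor 8960/260 = 34.462
Overall dilution factor = 17.308 × 53.333 × 7 × 27.692 × 9.2759 × 34.462 = 5.7198 × 10^7

5.72 × 10^7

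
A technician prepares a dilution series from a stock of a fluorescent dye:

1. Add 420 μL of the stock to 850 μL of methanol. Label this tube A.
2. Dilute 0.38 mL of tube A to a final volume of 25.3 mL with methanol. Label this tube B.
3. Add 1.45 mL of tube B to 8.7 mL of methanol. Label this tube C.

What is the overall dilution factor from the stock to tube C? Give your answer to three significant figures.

1.41 × 10^3

Step 1: 420 μL + 850 μL = 1270 μL total → factor 1270/420 = 3.0238
Step 2: 0.38 mL brought to 25.3 mL → factor 25.3/0.38 = 66.579
Step 3: 1.45 mL + 8.7 mL = 10.15 mL total → factor 10.15/1.45 = 7
Overall dilution factor = 3.0238 × 66.579 × 7 = 1409.3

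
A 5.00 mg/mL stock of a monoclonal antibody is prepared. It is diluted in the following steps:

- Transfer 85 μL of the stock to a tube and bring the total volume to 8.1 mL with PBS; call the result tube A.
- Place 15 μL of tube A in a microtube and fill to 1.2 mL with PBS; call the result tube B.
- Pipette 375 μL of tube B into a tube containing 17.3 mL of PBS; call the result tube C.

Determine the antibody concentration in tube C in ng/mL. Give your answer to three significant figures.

13.9 ng/mL

Step 1: 85 μL brought to 8.1 mL → factor 8100/85 = 95.294
Step 2: 15 μL brought to 1.2 mL → factor 1200/15 = 80
Step 3: 375 μL + 17.3 mL = 17675 μL total → factor 17675/375 = 47.133
Overall dilution factor = 95.294 × 80 × 47.133 = 3.5932 × 10^5
Final = 5.00 mg/mL / 3.5932 × 10^5 = 1.392 × 10^-5 mg/mL = 13.9 ng/mL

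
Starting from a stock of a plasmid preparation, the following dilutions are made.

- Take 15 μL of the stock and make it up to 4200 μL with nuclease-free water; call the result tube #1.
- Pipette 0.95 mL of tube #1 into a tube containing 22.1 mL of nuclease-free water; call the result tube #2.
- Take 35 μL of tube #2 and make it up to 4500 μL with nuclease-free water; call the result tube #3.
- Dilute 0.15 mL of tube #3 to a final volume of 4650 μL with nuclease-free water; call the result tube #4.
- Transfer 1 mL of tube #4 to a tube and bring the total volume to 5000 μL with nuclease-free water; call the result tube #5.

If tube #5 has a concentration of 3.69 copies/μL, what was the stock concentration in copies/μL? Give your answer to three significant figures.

5.00 × 10^8 copies/μL

Step 1: 15 μL brought to 4200 μL → factor 4200/15 = 280
Step 2: 0.95 mL + 22.1 mL = 23.05 mL total → factor 23.05/0.95 = 24.263
Step 3: 35 μL brought to 4500 μL → factor 4500/35 = 128.57
Step 4: 0.15 mL brought to 4650 μL → factor 4.65/0.15 = 31
Step 5: 1 mL brought to 5000 μL → factor 5/1 = 5
Overall dilution factor = 280 × 24.263 × 128.57 × 31 × 5 = 1.3539 × 10^8
Stock = 3.69 copies/μL × 1.3539 × 10^8 = 5.00 × 10^8 copies/μL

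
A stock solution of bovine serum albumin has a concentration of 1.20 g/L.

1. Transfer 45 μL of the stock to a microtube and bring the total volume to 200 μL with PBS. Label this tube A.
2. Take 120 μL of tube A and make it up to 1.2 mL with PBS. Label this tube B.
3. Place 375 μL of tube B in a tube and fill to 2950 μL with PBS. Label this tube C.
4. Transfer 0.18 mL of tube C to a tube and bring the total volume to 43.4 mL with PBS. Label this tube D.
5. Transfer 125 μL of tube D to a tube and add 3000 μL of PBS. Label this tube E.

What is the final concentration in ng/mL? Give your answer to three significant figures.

0.569 ng/mL

Step 1: 45 μL brought to 200 μL → factor 200/45 = 4.4444
Step 2: 120 μL brought to 1.2 mL → factor 1200/120 = 10
Step 3: 375 μL brought to 2950 μL → factor 2950/375 = 7.8667
Step 4: 0.18 mL brought to 43.4 mL → factor 43.4/0.18 = 241.11
Step 5: 125 μL + 3000 μL = 3125 μL total → factor 3125/125 = 25
Overall dilution factor = 4.4444 × 10 × 7.8667 × 241.11 × 25 = 2.1075 × 10^6
Final = 1.20 g/L / 2.1075 × 10^6 = 5.694 × 10^-7 g/L = 0.569 ng/mL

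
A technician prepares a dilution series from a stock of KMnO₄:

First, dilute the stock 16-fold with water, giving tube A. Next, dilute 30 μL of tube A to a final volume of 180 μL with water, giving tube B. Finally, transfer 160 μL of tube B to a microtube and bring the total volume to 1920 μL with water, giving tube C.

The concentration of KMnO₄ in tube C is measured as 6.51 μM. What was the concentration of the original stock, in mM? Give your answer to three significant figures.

7.50 mM

Step 1: 16-fold → factor 16
Step 2: 30 μL brought to 180 μL → factor 180/30 = 6
Step 3: 160 μL brought to 1920 μL → factor 1920/160 = 12
Overall dilution factor = 16 × 6 × 12 = 1152
Stock = 6.51 μM × 1152 = 7500 μM = 7.50 mM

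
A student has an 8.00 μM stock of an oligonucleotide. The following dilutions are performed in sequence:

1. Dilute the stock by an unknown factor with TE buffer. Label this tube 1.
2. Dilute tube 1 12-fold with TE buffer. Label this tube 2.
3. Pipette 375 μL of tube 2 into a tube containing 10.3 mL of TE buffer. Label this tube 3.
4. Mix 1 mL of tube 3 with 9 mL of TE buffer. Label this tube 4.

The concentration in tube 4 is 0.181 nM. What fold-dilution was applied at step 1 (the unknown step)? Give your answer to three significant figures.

12.9-fold

Step 1: unknown factor x
Step 2: 12-fold → factor 12
Step 3: 375 μL + 10.3 mL = 10675 μL total → factor 10675/375 = 28.467
Step 4: 1 mL + 9 mL = 10 mL total → factor 10/1 = 10
Product of known-step factors = 3416
Overall factor = 8.00 μM / (0.181 nM) = 44199
x = 44199 / 3416 = 12.9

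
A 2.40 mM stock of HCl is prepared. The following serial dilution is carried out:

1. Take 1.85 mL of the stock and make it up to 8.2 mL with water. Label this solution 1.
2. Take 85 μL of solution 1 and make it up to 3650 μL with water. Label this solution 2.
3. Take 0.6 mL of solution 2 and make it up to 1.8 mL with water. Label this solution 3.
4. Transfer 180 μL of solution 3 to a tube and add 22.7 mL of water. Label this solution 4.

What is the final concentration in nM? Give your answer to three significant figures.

33.1 nM

Step 1: 1.85 mL brought to 8.2 mL → factor 8.2/1.85 = 4.4324
Step 2: 85 μL brought to 3650 μL → factor 3650/85 = 42.941
Step 3: 0.6 mL brought to 1.8 mL → factor 1.8/0.6 = 3
Step 4: 180 μL + 22.7 mL = 22880 μL total → factor 22880/180 = 127.11
Overall dilution factor = 4.4324 × 42.941 × 3 × 127.11 = 72581
Final = 2.40 mM / 72581 = 3.307 × 10^-5 mM = 33.1 nM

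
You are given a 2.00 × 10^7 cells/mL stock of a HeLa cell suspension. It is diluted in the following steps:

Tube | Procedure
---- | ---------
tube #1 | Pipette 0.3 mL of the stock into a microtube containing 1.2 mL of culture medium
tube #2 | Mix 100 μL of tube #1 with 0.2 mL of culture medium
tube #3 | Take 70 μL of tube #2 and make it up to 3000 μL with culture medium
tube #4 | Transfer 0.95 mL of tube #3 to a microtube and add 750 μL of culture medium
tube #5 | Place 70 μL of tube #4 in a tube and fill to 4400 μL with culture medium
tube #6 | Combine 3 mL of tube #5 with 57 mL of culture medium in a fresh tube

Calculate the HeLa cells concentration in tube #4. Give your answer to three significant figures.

Step 1: 0.3 mL + 1.2 mL = 1.5 mL total → factor 1.5/0.3 = 5
Step 2: 100 μL + 0.2 mL = 300 μL total → factor 300/100 = 3
Step 3: 70 μL brought to 3000 μL → factor 3000/70 = 42.857
Step 4: 0.95 mL + 750 μL = 1.7 mL total → factor 1.7/0.95 = 1.7895
Dilution factor through tube #4 = 5 × 3 × 42.857 × 1.7895 = 1150.4
[tube #4] = 2.00 × 10^7 cells/mL / 1150.4 = 1.74 × 10^4 cells/mL

1.74 × 10^4 cells/mL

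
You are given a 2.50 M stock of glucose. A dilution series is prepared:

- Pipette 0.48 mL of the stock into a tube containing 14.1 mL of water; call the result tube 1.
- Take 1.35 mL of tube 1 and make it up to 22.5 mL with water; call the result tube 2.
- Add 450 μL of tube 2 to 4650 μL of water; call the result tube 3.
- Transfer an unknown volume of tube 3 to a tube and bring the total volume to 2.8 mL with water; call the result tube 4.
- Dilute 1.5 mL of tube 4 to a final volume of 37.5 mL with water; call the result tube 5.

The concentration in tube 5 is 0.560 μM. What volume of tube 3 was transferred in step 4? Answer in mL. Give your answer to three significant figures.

Step 1: 0.48 mL + 14.1 mL = 14.58 mL total → factor 14.58/0.48 = 30.375
Step 2: 1.35 mL brought to 22.5 mL → factor 22.5/1.35 = 16.667
Step 3: 450 μL + 4650 μL = 5100 μL total → factor 5100/450 = 11.333
Step 4: v brought to 2.8 mL → factor = 2.8 mL/v
Step 5: 1.5 mL brought to 37.5 mL → factor 37.5/1.5 = 25
Product of known-step factors = 1.4344 × 10^5
Overall factor = 2.50 M / (0.560 μM) = 4.4643 × 10^6
Step-4 factor = 4.4643 × 10^6 / 1.4344 × 10^5 = 31.124
v = 2.8 mL / 31.124 = 0.0900 mL

0.0900 mL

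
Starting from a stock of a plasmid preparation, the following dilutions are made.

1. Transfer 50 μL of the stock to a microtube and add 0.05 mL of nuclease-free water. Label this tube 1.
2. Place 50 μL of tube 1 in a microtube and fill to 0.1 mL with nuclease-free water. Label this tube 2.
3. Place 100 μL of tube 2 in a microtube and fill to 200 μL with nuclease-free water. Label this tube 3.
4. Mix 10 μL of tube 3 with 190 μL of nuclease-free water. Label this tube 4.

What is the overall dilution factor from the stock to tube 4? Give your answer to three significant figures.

Step 1: 50 μL + 0.05 mL = 100 μL total → factor 100/50 = 2
Step 2: 50 μL brought to 0.1 mL → factor 100/50 = 2
Step 3: 100 μL brought to 200 μL → factor 200/100 = 2
Step 4: 10 μL + 190 μL = 200 μL total → factor 200/10 = 20
Overall dilution factor = 2 × 2 × 2 × 20 = 160

160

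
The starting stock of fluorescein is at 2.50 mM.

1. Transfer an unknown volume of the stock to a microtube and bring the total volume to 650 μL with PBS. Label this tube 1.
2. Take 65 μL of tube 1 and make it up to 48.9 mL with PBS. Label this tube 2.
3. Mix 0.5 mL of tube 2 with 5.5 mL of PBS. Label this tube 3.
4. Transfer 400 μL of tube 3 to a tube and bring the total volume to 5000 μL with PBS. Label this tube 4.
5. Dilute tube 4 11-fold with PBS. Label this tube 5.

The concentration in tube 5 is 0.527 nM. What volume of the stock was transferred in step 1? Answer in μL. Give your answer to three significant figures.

170 μL

Step 1: v brought to 650 μL → factor = 650 μL/v
Step 2: 65 μL brought to 48.9 mL → factor 48900/65 = 752.31
Step 3: 0.5 mL + 5.5 mL = 6 mL total → factor 6/0.5 = 12
Step 4: 400 μL brought to 5000 μL → factor 5000/400 = 12.5
Step 5: 11-fold → factor 11
Product of known-step factors = 1.2413 × 10^6
Overall factor = 2.50 mM / (0.527 nM) = 4.7438 × 10^6
Step-1 factor = 4.7438 × 10^6 / 1.2413 × 10^6 = 3.8216
v = 650 μL / 3.8216 = 170 μL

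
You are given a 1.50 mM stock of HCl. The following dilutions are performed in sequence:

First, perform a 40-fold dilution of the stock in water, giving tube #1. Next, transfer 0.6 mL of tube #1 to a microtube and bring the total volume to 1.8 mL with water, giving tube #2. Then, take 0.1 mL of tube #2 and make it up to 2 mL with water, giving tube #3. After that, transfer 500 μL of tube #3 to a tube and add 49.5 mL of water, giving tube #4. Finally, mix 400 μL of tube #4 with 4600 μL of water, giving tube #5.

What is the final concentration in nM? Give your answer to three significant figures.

Step 1: 40-fold → factor 40
Step 2: 0.6 mL brought to 1.8 mL → factor 1.8/0.6 = 3
Step 3: 0.1 mL brought to 2 mL → factor 2/0.1 = 20
Step 4: 500 μL + 49.5 mL = 50000 μL total → factor 50000/500 = 100
Step 5: 400 μL + 4600 μL = 5000 μL total → factor 5000/400 = 12.5
Overall dilution factor = 40 × 3 × 20 × 100 × 12.5 = 3 × 10^6
Final = 1.50 mM / 3 × 10^6 = 5.000 × 10^-7 mM = 0.500 nM

0.500 nM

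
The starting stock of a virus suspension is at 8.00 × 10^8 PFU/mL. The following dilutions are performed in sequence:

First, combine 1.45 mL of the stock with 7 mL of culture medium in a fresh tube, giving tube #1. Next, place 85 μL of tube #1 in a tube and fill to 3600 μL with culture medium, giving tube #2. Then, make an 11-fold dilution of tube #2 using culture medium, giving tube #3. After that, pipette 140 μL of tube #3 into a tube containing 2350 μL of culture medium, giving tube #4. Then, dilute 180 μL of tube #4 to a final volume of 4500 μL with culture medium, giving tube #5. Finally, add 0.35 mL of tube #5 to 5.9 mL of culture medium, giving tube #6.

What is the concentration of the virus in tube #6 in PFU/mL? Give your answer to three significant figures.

37.1 PFU/mL

Step 1: 1.45 mL + 7 mL = 8.45 mL total → factor 8.45/1.45 = 5.8276
Step 2: 85 μL brought to 3600 μL → factor 3600/85 = 42.353
Step 3: 11-fold → factor 11
Step 4: 140 μL + 2350 μL = 2490 μL total → factor 2490/140 = 17.786
Step 5: 180 μL brought to 4500 μL → factor 4500/180 = 25
Step 6: 0.35 mL + 5.9 mL = 6.25 mL total → factor 6.25/0.35 = 17.857
Overall dilution factor = 5.8276 × 42.353 × 11 × 17.786 × 25 × 17.857 = 2.1557 × 10^7
Final = 8.00 × 10^8 PFU/mL / 2.1557 × 10^7 = 37.1 PFU/mL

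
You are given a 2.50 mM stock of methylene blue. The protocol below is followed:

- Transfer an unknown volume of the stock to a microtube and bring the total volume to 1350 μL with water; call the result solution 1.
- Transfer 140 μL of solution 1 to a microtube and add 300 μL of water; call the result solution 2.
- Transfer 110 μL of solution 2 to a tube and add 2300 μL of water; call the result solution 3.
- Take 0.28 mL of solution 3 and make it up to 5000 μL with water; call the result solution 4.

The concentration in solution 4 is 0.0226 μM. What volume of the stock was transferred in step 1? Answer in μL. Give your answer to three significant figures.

Step 1: v brought to 1350 μL → factor = 1350 μL/v
Step 2: 140 μL + 300 μL = 440 μL total → factor 440/140 = 3.1429
Step 3: 110 μL + 2300 μL = 2410 μL total → factor 2410/110 = 21.909
Step 4: 0.28 mL brought to 5000 μL → factor 5/0.28 = 17.857
Product of known-step factors = 1229.6
Overall factor = 2.50 mM / (0.0226 μM) = 1.1062 × 10^5
Step-1 factor = 1.1062 × 10^5 / 1229.6 = 89.964
v = 1350 μL / 89.964 = 15.0 μL

15.0 μL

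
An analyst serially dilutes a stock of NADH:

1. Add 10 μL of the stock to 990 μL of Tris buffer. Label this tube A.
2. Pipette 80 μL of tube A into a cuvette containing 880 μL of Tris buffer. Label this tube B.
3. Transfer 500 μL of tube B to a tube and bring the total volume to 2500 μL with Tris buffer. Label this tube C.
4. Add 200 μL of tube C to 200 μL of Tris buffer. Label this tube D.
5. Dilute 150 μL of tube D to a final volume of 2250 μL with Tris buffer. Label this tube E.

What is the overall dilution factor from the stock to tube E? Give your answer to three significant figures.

Step 1: 10 μL + 990 μL = 1000 μL total → factor 1000/10 = 100
Step 2: 80 μL + 880 μL = 960 μL total → factor 960/80 = 12
Step 3: 500 μL brought to 2500 μL → factor 2500/500 = 5
Step 4: 200 μL + 200 μL = 400 μL total → factor 400/200 = 2
Step 5: 150 μL brought to 2250 μL → factor 2250/150 = 15
Overall dilution factor = 100 × 12 × 5 × 2 × 15 = 1.8 × 10^5

1.80 × 10^5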